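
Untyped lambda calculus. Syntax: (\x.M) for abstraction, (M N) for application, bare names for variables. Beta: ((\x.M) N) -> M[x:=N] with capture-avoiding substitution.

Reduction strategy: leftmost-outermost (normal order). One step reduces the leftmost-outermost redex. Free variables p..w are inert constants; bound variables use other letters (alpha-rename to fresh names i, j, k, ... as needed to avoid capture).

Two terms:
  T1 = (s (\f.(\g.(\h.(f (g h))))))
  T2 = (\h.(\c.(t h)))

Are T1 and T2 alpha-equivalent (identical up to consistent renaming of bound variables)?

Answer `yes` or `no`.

Term 1: (s (\f.(\g.(\h.(f (g h))))))
Term 2: (\h.(\c.(t h)))
Alpha-equivalence: compare structure up to binder renaming.
Result: False

Answer: no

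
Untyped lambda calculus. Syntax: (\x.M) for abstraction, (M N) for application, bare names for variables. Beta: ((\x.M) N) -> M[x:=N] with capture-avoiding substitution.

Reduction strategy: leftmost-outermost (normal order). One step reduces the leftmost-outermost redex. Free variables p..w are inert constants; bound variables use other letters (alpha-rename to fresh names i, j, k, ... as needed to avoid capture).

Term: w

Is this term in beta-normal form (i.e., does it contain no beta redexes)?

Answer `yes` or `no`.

Term: w
No beta redexes found.

Answer: yes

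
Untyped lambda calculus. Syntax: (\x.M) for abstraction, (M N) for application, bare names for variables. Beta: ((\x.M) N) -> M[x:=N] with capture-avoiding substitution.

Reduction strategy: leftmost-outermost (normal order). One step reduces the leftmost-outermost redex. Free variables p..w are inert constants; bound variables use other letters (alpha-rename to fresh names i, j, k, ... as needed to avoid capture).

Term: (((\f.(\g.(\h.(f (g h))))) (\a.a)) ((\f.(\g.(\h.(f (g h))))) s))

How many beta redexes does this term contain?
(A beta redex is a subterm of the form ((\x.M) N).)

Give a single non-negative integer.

Term: (((\f.(\g.(\h.(f (g h))))) (\a.a)) ((\f.(\g.(\h.(f (g h))))) s))
  Redex: ((\f.(\g.(\h.(f (g h))))) (\a.a))
  Redex: ((\f.(\g.(\h.(f (g h))))) s)
Total redexes: 2

Answer: 2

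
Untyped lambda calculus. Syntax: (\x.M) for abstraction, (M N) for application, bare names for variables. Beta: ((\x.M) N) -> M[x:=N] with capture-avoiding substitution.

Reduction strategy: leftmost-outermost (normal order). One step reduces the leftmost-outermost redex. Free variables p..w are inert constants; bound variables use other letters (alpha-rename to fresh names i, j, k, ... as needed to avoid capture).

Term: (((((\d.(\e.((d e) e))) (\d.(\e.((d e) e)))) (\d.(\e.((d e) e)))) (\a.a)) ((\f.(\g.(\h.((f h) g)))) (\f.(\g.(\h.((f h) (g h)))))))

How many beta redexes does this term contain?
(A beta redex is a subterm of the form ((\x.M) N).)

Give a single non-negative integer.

Answer: 2

Derivation:
Term: (((((\d.(\e.((d e) e))) (\d.(\e.((d e) e)))) (\d.(\e.((d e) e)))) (\a.a)) ((\f.(\g.(\h.((f h) g)))) (\f.(\g.(\h.((f h) (g h)))))))
  Redex: ((\d.(\e.((d e) e))) (\d.(\e.((d e) e))))
  Redex: ((\f.(\g.(\h.((f h) g)))) (\f.(\g.(\h.((f h) (g h))))))
Total redexes: 2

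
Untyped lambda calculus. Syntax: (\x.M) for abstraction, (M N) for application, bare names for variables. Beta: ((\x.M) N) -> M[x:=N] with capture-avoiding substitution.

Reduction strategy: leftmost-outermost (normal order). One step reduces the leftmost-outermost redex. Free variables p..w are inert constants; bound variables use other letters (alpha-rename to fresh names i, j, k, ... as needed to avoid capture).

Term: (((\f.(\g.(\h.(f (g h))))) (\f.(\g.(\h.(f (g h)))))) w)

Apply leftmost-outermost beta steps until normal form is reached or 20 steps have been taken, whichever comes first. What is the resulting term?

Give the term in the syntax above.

Answer: (\h.(\g.(\i.((w h) (g i)))))

Derivation:
Step 0: (((\f.(\g.(\h.(f (g h))))) (\f.(\g.(\h.(f (g h)))))) w)
Step 1: ((\g.(\h.((\f.(\g.(\h.(f (g h))))) (g h)))) w)
Step 2: (\h.((\f.(\g.(\h.(f (g h))))) (w h)))
Step 3: (\h.(\g.(\i.((w h) (g i)))))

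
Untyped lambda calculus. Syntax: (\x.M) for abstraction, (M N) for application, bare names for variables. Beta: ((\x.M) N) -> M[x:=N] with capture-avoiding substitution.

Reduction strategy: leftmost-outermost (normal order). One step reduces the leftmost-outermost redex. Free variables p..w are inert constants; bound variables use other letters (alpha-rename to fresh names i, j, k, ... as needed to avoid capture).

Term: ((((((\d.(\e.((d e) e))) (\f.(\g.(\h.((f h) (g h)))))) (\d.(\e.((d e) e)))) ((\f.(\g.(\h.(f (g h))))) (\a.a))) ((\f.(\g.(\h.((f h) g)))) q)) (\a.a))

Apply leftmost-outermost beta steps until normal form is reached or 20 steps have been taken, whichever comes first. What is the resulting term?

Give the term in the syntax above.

Answer: (((((\g.(\h.((\a.a) (g h)))) ((\d.(\e.((d e) e))) ((\f.(\g.(\h.(f (g h))))) (\a.a)))) ((\d.(\e.((d e) e))) ((\f.(\g.(\h.(f (g h))))) (\a.a)))) ((\f.(\g.(\h.((f h) g)))) q)) (\a.a))

Derivation:
Step 0: ((((((\d.(\e.((d e) e))) (\f.(\g.(\h.((f h) (g h)))))) (\d.(\e.((d e) e)))) ((\f.(\g.(\h.(f (g h))))) (\a.a))) ((\f.(\g.(\h.((f h) g)))) q)) (\a.a))
Step 1: (((((\e.(((\f.(\g.(\h.((f h) (g h))))) e) e)) (\d.(\e.((d e) e)))) ((\f.(\g.(\h.(f (g h))))) (\a.a))) ((\f.(\g.(\h.((f h) g)))) q)) (\a.a))
Step 2: ((((((\f.(\g.(\h.((f h) (g h))))) (\d.(\e.((d e) e)))) (\d.(\e.((d e) e)))) ((\f.(\g.(\h.(f (g h))))) (\a.a))) ((\f.(\g.(\h.((f h) g)))) q)) (\a.a))
Step 3: (((((\g.(\h.(((\d.(\e.((d e) e))) h) (g h)))) (\d.(\e.((d e) e)))) ((\f.(\g.(\h.(f (g h))))) (\a.a))) ((\f.(\g.(\h.((f h) g)))) q)) (\a.a))
Step 4: ((((\h.(((\d.(\e.((d e) e))) h) ((\d.(\e.((d e) e))) h))) ((\f.(\g.(\h.(f (g h))))) (\a.a))) ((\f.(\g.(\h.((f h) g)))) q)) (\a.a))
Step 5: (((((\d.(\e.((d e) e))) ((\f.(\g.(\h.(f (g h))))) (\a.a))) ((\d.(\e.((d e) e))) ((\f.(\g.(\h.(f (g h))))) (\a.a)))) ((\f.(\g.(\h.((f h) g)))) q)) (\a.a))
Step 6: ((((\e.((((\f.(\g.(\h.(f (g h))))) (\a.a)) e) e)) ((\d.(\e.((d e) e))) ((\f.(\g.(\h.(f (g h))))) (\a.a)))) ((\f.(\g.(\h.((f h) g)))) q)) (\a.a))
Step 7: ((((((\f.(\g.(\h.(f (g h))))) (\a.a)) ((\d.(\e.((d e) e))) ((\f.(\g.(\h.(f (g h))))) (\a.a)))) ((\d.(\e.((d e) e))) ((\f.(\g.(\h.(f (g h))))) (\a.a)))) ((\f.(\g.(\h.((f h) g)))) q)) (\a.a))
Step 8: (((((\g.(\h.((\a.a) (g h)))) ((\d.(\e.((d e) e))) ((\f.(\g.(\h.(f (g h))))) (\a.a)))) ((\d.(\e.((d e) e))) ((\f.(\g.(\h.(f (g h))))) (\a.a)))) ((\f.(\g.(\h.((f h) g)))) q)) (\a.a))
Step 9: ((((\h.((\a.a) (((\d.(\e.((d e) e))) ((\f.(\g.(\h.(f (g h))))) (\a.a))) h))) ((\d.(\e.((d e) e))) ((\f.(\g.(\h.(f (g h))))) (\a.a)))) ((\f.(\g.(\h.((f h) g)))) q)) (\a.a))
Step 10: ((((\a.a) (((\d.(\e.((d e) e))) ((\f.(\g.(\h.(f (g h))))) (\a.a))) ((\d.(\e.((d e) e))) ((\f.(\g.(\h.(f (g h))))) (\a.a))))) ((\f.(\g.(\h.((f h) g)))) q)) (\a.a))
Step 11: (((((\d.(\e.((d e) e))) ((\f.(\g.(\h.(f (g h))))) (\a.a))) ((\d.(\e.((d e) e))) ((\f.(\g.(\h.(f (g h))))) (\a.a)))) ((\f.(\g.(\h.((f h) g)))) q)) (\a.a))
Step 12: ((((\e.((((\f.(\g.(\h.(f (g h))))) (\a.a)) e) e)) ((\d.(\e.((d e) e))) ((\f.(\g.(\h.(f (g h))))) (\a.a)))) ((\f.(\g.(\h.((f h) g)))) q)) (\a.a))
Step 13: ((((((\f.(\g.(\h.(f (g h))))) (\a.a)) ((\d.(\e.((d e) e))) ((\f.(\g.(\h.(f (g h))))) (\a.a)))) ((\d.(\e.((d e) e))) ((\f.(\g.(\h.(f (g h))))) (\a.a)))) ((\f.(\g.(\h.((f h) g)))) q)) (\a.a))
Step 14: (((((\g.(\h.((\a.a) (g h)))) ((\d.(\e.((d e) e))) ((\f.(\g.(\h.(f (g h))))) (\a.a)))) ((\d.(\e.((d e) e))) ((\f.(\g.(\h.(f (g h))))) (\a.a)))) ((\f.(\g.(\h.((f h) g)))) q)) (\a.a))
Step 15: ((((\h.((\a.a) (((\d.(\e.((d e) e))) ((\f.(\g.(\h.(f (g h))))) (\a.a))) h))) ((\d.(\e.((d e) e))) ((\f.(\g.(\h.(f (g h))))) (\a.a)))) ((\f.(\g.(\h.((f h) g)))) q)) (\a.a))
Step 16: ((((\a.a) (((\d.(\e.((d e) e))) ((\f.(\g.(\h.(f (g h))))) (\a.a))) ((\d.(\e.((d e) e))) ((\f.(\g.(\h.(f (g h))))) (\a.a))))) ((\f.(\g.(\h.((f h) g)))) q)) (\a.a))
Step 17: (((((\d.(\e.((d e) e))) ((\f.(\g.(\h.(f (g h))))) (\a.a))) ((\d.(\e.((d e) e))) ((\f.(\g.(\h.(f (g h))))) (\a.a)))) ((\f.(\g.(\h.((f h) g)))) q)) (\a.a))
Step 18: ((((\e.((((\f.(\g.(\h.(f (g h))))) (\a.a)) e) e)) ((\d.(\e.((d e) e))) ((\f.(\g.(\h.(f (g h))))) (\a.a)))) ((\f.(\g.(\h.((f h) g)))) q)) (\a.a))
Step 19: ((((((\f.(\g.(\h.(f (g h))))) (\a.a)) ((\d.(\e.((d e) e))) ((\f.(\g.(\h.(f (g h))))) (\a.a)))) ((\d.(\e.((d e) e))) ((\f.(\g.(\h.(f (g h))))) (\a.a)))) ((\f.(\g.(\h.((f h) g)))) q)) (\a.a))
Step 20: (((((\g.(\h.((\a.a) (g h)))) ((\d.(\e.((d e) e))) ((\f.(\g.(\h.(f (g h))))) (\a.a)))) ((\d.(\e.((d e) e))) ((\f.(\g.(\h.(f (g h))))) (\a.a)))) ((\f.(\g.(\h.((f h) g)))) q)) (\a.a))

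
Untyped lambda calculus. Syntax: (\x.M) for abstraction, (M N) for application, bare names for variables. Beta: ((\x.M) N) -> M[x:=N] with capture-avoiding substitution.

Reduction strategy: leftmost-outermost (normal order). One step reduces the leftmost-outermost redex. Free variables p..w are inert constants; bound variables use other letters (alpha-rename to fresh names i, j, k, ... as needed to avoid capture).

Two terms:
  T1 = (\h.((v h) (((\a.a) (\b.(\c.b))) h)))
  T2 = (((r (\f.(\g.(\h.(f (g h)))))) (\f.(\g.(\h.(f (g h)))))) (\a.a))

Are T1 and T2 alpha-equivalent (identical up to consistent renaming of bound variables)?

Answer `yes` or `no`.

Answer: no

Derivation:
Term 1: (\h.((v h) (((\a.a) (\b.(\c.b))) h)))
Term 2: (((r (\f.(\g.(\h.(f (g h)))))) (\f.(\g.(\h.(f (g h)))))) (\a.a))
Alpha-equivalence: compare structure up to binder renaming.
Result: False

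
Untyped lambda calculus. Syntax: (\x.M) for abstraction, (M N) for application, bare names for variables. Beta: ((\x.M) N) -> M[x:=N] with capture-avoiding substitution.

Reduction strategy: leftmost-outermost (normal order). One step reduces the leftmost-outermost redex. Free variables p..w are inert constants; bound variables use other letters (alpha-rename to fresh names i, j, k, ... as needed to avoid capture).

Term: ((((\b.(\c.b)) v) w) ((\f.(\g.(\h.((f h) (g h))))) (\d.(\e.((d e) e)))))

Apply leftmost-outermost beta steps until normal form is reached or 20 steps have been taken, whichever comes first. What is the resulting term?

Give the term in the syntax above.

Answer: (v (\g.(\h.((h (g h)) (g h)))))

Derivation:
Step 0: ((((\b.(\c.b)) v) w) ((\f.(\g.(\h.((f h) (g h))))) (\d.(\e.((d e) e)))))
Step 1: (((\c.v) w) ((\f.(\g.(\h.((f h) (g h))))) (\d.(\e.((d e) e)))))
Step 2: (v ((\f.(\g.(\h.((f h) (g h))))) (\d.(\e.((d e) e)))))
Step 3: (v (\g.(\h.(((\d.(\e.((d e) e))) h) (g h)))))
Step 4: (v (\g.(\h.((\e.((h e) e)) (g h)))))
Step 5: (v (\g.(\h.((h (g h)) (g h)))))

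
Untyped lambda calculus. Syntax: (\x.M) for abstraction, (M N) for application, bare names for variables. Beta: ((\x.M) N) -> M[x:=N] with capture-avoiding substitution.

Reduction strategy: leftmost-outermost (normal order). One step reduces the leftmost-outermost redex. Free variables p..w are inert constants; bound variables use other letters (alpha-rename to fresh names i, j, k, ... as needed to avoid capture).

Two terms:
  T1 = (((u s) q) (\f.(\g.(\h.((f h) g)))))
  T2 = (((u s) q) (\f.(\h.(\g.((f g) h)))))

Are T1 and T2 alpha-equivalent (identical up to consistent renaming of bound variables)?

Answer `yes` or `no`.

Term 1: (((u s) q) (\f.(\g.(\h.((f h) g)))))
Term 2: (((u s) q) (\f.(\h.(\g.((f g) h)))))
Alpha-equivalence: compare structure up to binder renaming.
Result: True

Answer: yes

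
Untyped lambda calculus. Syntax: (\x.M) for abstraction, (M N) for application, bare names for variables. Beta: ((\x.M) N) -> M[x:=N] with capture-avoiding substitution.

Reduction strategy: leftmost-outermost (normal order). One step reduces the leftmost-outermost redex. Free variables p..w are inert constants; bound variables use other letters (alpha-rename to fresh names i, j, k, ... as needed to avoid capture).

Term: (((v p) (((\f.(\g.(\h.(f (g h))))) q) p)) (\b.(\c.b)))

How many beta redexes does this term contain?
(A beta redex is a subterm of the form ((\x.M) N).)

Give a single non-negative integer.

Term: (((v p) (((\f.(\g.(\h.(f (g h))))) q) p)) (\b.(\c.b)))
  Redex: ((\f.(\g.(\h.(f (g h))))) q)
Total redexes: 1

Answer: 1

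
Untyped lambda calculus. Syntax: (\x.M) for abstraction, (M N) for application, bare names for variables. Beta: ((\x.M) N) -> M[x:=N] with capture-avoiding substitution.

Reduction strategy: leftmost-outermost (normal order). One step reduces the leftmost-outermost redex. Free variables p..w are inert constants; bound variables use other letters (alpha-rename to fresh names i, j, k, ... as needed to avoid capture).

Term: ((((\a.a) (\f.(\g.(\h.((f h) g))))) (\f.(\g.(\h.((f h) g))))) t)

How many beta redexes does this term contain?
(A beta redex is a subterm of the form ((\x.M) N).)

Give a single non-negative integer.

Answer: 1

Derivation:
Term: ((((\a.a) (\f.(\g.(\h.((f h) g))))) (\f.(\g.(\h.((f h) g))))) t)
  Redex: ((\a.a) (\f.(\g.(\h.((f h) g)))))
Total redexes: 1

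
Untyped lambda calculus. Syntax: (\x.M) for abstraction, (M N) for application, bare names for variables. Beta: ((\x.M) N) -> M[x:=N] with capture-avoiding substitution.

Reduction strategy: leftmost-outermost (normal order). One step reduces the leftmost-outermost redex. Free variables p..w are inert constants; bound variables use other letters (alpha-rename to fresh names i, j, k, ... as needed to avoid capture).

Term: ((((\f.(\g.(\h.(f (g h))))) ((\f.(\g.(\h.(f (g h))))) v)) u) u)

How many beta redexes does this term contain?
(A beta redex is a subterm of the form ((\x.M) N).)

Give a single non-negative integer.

Answer: 2

Derivation:
Term: ((((\f.(\g.(\h.(f (g h))))) ((\f.(\g.(\h.(f (g h))))) v)) u) u)
  Redex: ((\f.(\g.(\h.(f (g h))))) ((\f.(\g.(\h.(f (g h))))) v))
  Redex: ((\f.(\g.(\h.(f (g h))))) v)
Total redexes: 2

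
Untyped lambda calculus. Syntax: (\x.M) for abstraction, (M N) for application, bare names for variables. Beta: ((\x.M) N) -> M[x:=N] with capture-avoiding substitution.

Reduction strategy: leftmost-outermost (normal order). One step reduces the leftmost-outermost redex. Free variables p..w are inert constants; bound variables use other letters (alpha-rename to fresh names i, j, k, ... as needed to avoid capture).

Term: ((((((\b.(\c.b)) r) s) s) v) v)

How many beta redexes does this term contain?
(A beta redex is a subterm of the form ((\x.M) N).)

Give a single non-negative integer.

Term: ((((((\b.(\c.b)) r) s) s) v) v)
  Redex: ((\b.(\c.b)) r)
Total redexes: 1

Answer: 1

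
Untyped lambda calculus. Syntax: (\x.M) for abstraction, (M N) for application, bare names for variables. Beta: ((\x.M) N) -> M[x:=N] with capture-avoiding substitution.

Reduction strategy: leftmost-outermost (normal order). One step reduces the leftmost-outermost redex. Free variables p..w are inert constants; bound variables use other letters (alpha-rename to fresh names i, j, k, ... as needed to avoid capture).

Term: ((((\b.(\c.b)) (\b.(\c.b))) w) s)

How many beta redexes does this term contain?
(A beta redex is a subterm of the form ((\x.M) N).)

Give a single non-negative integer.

Term: ((((\b.(\c.b)) (\b.(\c.b))) w) s)
  Redex: ((\b.(\c.b)) (\b.(\c.b)))
Total redexes: 1

Answer: 1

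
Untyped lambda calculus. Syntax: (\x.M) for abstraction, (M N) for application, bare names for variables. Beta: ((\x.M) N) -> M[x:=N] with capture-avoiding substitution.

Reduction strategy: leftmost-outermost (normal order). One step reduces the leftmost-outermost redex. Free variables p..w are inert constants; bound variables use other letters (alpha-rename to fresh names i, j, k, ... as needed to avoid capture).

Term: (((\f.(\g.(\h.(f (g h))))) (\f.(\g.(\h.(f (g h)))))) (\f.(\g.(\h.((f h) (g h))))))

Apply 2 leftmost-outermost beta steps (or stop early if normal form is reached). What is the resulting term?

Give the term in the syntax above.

Step 0: (((\f.(\g.(\h.(f (g h))))) (\f.(\g.(\h.(f (g h)))))) (\f.(\g.(\h.((f h) (g h))))))
Step 1: ((\g.(\h.((\f.(\g.(\h.(f (g h))))) (g h)))) (\f.(\g.(\h.((f h) (g h))))))
Step 2: (\h.((\f.(\g.(\h.(f (g h))))) ((\f.(\g.(\h.((f h) (g h))))) h)))

Answer: (\h.((\f.(\g.(\h.(f (g h))))) ((\f.(\g.(\h.((f h) (g h))))) h)))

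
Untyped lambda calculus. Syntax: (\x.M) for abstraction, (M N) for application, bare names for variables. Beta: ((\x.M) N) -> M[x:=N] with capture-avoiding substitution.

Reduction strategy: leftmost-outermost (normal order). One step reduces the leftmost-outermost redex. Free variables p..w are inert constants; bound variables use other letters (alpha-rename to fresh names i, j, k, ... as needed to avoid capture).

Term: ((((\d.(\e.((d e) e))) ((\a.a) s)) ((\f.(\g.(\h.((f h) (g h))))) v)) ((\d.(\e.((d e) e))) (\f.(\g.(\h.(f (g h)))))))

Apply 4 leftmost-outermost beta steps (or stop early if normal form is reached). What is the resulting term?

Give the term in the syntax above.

Answer: (((s (\g.(\h.((v h) (g h))))) ((\f.(\g.(\h.((f h) (g h))))) v)) ((\d.(\e.((d e) e))) (\f.(\g.(\h.(f (g h)))))))

Derivation:
Step 0: ((((\d.(\e.((d e) e))) ((\a.a) s)) ((\f.(\g.(\h.((f h) (g h))))) v)) ((\d.(\e.((d e) e))) (\f.(\g.(\h.(f (g h)))))))
Step 1: (((\e.((((\a.a) s) e) e)) ((\f.(\g.(\h.((f h) (g h))))) v)) ((\d.(\e.((d e) e))) (\f.(\g.(\h.(f (g h)))))))
Step 2: (((((\a.a) s) ((\f.(\g.(\h.((f h) (g h))))) v)) ((\f.(\g.(\h.((f h) (g h))))) v)) ((\d.(\e.((d e) e))) (\f.(\g.(\h.(f (g h)))))))
Step 3: (((s ((\f.(\g.(\h.((f h) (g h))))) v)) ((\f.(\g.(\h.((f h) (g h))))) v)) ((\d.(\e.((d e) e))) (\f.(\g.(\h.(f (g h)))))))
Step 4: (((s (\g.(\h.((v h) (g h))))) ((\f.(\g.(\h.((f h) (g h))))) v)) ((\d.(\e.((d e) e))) (\f.(\g.(\h.(f (g h)))))))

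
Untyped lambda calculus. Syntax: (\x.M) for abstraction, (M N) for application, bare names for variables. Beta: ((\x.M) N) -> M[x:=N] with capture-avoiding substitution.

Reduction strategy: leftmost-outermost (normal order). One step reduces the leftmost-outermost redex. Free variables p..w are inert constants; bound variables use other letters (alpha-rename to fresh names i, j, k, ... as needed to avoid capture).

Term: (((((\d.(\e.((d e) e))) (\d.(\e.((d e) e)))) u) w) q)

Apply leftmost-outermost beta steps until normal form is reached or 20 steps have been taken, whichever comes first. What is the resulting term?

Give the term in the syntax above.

Step 0: (((((\d.(\e.((d e) e))) (\d.(\e.((d e) e)))) u) w) q)
Step 1: ((((\e.(((\d.(\e.((d e) e))) e) e)) u) w) q)
Step 2: (((((\d.(\e.((d e) e))) u) u) w) q)
Step 3: ((((\e.((u e) e)) u) w) q)
Step 4: ((((u u) u) w) q)

Answer: ((((u u) u) w) q)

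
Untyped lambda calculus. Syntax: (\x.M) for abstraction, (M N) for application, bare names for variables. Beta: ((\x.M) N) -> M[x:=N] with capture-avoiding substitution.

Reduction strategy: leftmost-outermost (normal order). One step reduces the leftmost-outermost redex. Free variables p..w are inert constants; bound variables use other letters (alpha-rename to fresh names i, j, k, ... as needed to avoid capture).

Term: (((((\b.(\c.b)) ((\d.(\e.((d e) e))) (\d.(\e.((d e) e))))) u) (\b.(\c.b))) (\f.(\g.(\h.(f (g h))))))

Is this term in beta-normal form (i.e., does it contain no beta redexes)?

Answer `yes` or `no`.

Answer: no

Derivation:
Term: (((((\b.(\c.b)) ((\d.(\e.((d e) e))) (\d.(\e.((d e) e))))) u) (\b.(\c.b))) (\f.(\g.(\h.(f (g h))))))
Found 2 beta redex(es).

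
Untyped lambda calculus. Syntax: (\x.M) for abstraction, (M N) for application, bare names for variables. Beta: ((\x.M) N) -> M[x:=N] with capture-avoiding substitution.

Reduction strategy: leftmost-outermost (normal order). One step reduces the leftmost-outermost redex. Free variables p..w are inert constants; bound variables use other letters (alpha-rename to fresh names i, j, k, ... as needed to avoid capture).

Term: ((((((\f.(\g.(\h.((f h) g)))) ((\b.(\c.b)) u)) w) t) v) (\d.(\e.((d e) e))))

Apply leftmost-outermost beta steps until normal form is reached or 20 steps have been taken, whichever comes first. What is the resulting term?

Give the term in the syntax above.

Answer: (((u w) v) (\d.(\e.((d e) e))))

Derivation:
Step 0: ((((((\f.(\g.(\h.((f h) g)))) ((\b.(\c.b)) u)) w) t) v) (\d.(\e.((d e) e))))
Step 1: (((((\g.(\h.((((\b.(\c.b)) u) h) g))) w) t) v) (\d.(\e.((d e) e))))
Step 2: ((((\h.((((\b.(\c.b)) u) h) w)) t) v) (\d.(\e.((d e) e))))
Step 3: ((((((\b.(\c.b)) u) t) w) v) (\d.(\e.((d e) e))))
Step 4: (((((\c.u) t) w) v) (\d.(\e.((d e) e))))
Step 5: (((u w) v) (\d.(\e.((d e) e))))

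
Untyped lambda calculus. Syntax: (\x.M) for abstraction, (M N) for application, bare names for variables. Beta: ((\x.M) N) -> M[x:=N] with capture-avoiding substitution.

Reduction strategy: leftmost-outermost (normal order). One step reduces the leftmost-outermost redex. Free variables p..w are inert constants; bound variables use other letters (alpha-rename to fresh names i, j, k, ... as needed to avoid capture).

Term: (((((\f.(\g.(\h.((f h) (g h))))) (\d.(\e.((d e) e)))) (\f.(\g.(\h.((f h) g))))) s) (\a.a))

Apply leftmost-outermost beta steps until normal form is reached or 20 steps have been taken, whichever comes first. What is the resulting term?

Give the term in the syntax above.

Answer: (((s (\g.(\h.((s h) g)))) (\g.(\h.((s h) g)))) (\a.a))

Derivation:
Step 0: (((((\f.(\g.(\h.((f h) (g h))))) (\d.(\e.((d e) e)))) (\f.(\g.(\h.((f h) g))))) s) (\a.a))
Step 1: ((((\g.(\h.(((\d.(\e.((d e) e))) h) (g h)))) (\f.(\g.(\h.((f h) g))))) s) (\a.a))
Step 2: (((\h.(((\d.(\e.((d e) e))) h) ((\f.(\g.(\h.((f h) g)))) h))) s) (\a.a))
Step 3: ((((\d.(\e.((d e) e))) s) ((\f.(\g.(\h.((f h) g)))) s)) (\a.a))
Step 4: (((\e.((s e) e)) ((\f.(\g.(\h.((f h) g)))) s)) (\a.a))
Step 5: (((s ((\f.(\g.(\h.((f h) g)))) s)) ((\f.(\g.(\h.((f h) g)))) s)) (\a.a))
Step 6: (((s (\g.(\h.((s h) g)))) ((\f.(\g.(\h.((f h) g)))) s)) (\a.a))
Step 7: (((s (\g.(\h.((s h) g)))) (\g.(\h.((s h) g)))) (\a.a))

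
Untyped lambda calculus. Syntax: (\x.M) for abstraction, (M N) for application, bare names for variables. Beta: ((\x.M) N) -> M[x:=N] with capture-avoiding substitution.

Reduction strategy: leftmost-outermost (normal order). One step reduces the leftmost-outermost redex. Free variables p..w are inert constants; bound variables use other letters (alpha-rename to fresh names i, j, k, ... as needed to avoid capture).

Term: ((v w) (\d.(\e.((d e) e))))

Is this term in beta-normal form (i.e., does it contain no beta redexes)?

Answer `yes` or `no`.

Answer: yes

Derivation:
Term: ((v w) (\d.(\e.((d e) e))))
No beta redexes found.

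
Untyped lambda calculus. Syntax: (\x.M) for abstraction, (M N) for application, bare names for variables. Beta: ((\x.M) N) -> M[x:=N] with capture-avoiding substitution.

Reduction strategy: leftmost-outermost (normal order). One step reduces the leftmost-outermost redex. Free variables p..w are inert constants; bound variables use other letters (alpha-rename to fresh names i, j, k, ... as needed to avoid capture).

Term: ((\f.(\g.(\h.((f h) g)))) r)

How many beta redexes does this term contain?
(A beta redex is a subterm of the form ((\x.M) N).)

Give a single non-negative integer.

Term: ((\f.(\g.(\h.((f h) g)))) r)
  Redex: ((\f.(\g.(\h.((f h) g)))) r)
Total redexes: 1

Answer: 1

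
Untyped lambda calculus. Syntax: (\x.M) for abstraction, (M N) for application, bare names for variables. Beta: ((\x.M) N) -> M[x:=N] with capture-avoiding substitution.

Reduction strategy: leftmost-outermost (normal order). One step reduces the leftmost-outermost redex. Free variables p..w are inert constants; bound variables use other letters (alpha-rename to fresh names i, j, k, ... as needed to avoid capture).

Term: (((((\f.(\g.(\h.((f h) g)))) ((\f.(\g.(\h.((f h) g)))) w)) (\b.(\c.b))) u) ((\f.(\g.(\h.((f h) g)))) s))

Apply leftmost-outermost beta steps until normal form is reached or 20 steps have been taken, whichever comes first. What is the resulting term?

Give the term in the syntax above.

Step 0: (((((\f.(\g.(\h.((f h) g)))) ((\f.(\g.(\h.((f h) g)))) w)) (\b.(\c.b))) u) ((\f.(\g.(\h.((f h) g)))) s))
Step 1: ((((\g.(\h.((((\f.(\g.(\h.((f h) g)))) w) h) g))) (\b.(\c.b))) u) ((\f.(\g.(\h.((f h) g)))) s))
Step 2: (((\h.((((\f.(\g.(\h.((f h) g)))) w) h) (\b.(\c.b)))) u) ((\f.(\g.(\h.((f h) g)))) s))
Step 3: (((((\f.(\g.(\h.((f h) g)))) w) u) (\b.(\c.b))) ((\f.(\g.(\h.((f h) g)))) s))
Step 4: ((((\g.(\h.((w h) g))) u) (\b.(\c.b))) ((\f.(\g.(\h.((f h) g)))) s))
Step 5: (((\h.((w h) u)) (\b.(\c.b))) ((\f.(\g.(\h.((f h) g)))) s))
Step 6: (((w (\b.(\c.b))) u) ((\f.(\g.(\h.((f h) g)))) s))
Step 7: (((w (\b.(\c.b))) u) (\g.(\h.((s h) g))))

Answer: (((w (\b.(\c.b))) u) (\g.(\h.((s h) g))))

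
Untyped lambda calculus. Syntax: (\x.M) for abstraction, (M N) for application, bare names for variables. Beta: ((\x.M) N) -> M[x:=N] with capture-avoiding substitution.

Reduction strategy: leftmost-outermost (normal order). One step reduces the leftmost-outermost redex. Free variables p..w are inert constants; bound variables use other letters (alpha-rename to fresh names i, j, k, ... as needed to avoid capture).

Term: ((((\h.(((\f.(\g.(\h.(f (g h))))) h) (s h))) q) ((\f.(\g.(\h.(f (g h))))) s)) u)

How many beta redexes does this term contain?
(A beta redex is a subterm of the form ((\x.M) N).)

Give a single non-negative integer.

Answer: 3

Derivation:
Term: ((((\h.(((\f.(\g.(\h.(f (g h))))) h) (s h))) q) ((\f.(\g.(\h.(f (g h))))) s)) u)
  Redex: ((\h.(((\f.(\g.(\h.(f (g h))))) h) (s h))) q)
  Redex: ((\f.(\g.(\h.(f (g h))))) h)
  Redex: ((\f.(\g.(\h.(f (g h))))) s)
Total redexes: 3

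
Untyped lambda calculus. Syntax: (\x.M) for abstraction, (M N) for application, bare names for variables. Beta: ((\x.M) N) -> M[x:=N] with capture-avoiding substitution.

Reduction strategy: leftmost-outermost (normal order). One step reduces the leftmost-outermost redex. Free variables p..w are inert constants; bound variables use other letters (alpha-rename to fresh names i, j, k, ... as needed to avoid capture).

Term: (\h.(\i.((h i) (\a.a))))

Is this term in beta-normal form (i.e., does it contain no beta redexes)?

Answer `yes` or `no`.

Term: (\h.(\i.((h i) (\a.a))))
No beta redexes found.

Answer: yes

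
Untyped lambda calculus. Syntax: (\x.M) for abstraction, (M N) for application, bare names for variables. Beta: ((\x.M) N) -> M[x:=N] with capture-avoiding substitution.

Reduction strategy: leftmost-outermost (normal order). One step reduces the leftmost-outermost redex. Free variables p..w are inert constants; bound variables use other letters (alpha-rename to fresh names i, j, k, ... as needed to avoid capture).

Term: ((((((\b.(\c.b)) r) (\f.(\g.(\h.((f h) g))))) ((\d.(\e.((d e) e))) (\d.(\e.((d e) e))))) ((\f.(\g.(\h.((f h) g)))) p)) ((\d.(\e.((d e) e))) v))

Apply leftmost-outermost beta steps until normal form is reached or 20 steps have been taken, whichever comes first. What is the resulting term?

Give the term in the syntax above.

Step 0: ((((((\b.(\c.b)) r) (\f.(\g.(\h.((f h) g))))) ((\d.(\e.((d e) e))) (\d.(\e.((d e) e))))) ((\f.(\g.(\h.((f h) g)))) p)) ((\d.(\e.((d e) e))) v))
Step 1: (((((\c.r) (\f.(\g.(\h.((f h) g))))) ((\d.(\e.((d e) e))) (\d.(\e.((d e) e))))) ((\f.(\g.(\h.((f h) g)))) p)) ((\d.(\e.((d e) e))) v))
Step 2: (((r ((\d.(\e.((d e) e))) (\d.(\e.((d e) e))))) ((\f.(\g.(\h.((f h) g)))) p)) ((\d.(\e.((d e) e))) v))
Step 3: (((r (\e.(((\d.(\e.((d e) e))) e) e))) ((\f.(\g.(\h.((f h) g)))) p)) ((\d.(\e.((d e) e))) v))
Step 4: (((r (\e.((\i.((e i) i)) e))) ((\f.(\g.(\h.((f h) g)))) p)) ((\d.(\e.((d e) e))) v))
Step 5: (((r (\e.((e e) e))) ((\f.(\g.(\h.((f h) g)))) p)) ((\d.(\e.((d e) e))) v))
Step 6: (((r (\e.((e e) e))) (\g.(\h.((p h) g)))) ((\d.(\e.((d e) e))) v))
Step 7: (((r (\e.((e e) e))) (\g.(\h.((p h) g)))) (\e.((v e) e)))

Answer: (((r (\e.((e e) e))) (\g.(\h.((p h) g)))) (\e.((v e) e)))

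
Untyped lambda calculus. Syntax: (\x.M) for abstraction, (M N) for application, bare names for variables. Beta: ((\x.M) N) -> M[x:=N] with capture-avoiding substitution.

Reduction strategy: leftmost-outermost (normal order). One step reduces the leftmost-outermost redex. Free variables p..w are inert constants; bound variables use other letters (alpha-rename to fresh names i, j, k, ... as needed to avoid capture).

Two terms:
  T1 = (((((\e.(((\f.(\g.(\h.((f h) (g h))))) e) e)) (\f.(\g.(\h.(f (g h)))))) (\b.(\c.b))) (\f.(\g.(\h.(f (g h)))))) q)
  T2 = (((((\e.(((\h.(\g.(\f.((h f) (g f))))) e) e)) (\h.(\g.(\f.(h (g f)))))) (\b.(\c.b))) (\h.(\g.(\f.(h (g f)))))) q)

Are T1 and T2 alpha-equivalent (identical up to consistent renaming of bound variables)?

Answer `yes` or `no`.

Answer: yes

Derivation:
Term 1: (((((\e.(((\f.(\g.(\h.((f h) (g h))))) e) e)) (\f.(\g.(\h.(f (g h)))))) (\b.(\c.b))) (\f.(\g.(\h.(f (g h)))))) q)
Term 2: (((((\e.(((\h.(\g.(\f.((h f) (g f))))) e) e)) (\h.(\g.(\f.(h (g f)))))) (\b.(\c.b))) (\h.(\g.(\f.(h (g f)))))) q)
Alpha-equivalence: compare structure up to binder renaming.
Result: True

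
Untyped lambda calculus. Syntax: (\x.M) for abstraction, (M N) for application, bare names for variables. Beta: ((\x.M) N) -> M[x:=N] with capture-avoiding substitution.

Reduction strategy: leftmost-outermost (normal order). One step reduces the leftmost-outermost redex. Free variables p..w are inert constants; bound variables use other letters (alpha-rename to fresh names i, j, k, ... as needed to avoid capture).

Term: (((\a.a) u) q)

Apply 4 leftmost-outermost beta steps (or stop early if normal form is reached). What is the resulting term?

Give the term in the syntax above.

Answer: (u q)

Derivation:
Step 0: (((\a.a) u) q)
Step 1: (u q)
Step 2: (normal form reached)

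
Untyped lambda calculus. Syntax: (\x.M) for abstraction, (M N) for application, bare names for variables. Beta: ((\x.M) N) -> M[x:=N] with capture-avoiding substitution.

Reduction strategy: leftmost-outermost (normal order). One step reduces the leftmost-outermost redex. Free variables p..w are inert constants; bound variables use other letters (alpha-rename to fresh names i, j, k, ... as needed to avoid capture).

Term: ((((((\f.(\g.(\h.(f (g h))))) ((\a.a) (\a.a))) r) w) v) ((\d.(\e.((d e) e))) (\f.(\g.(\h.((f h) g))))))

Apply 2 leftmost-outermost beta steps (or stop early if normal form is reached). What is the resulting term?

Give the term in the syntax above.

Answer: ((((\h.(((\a.a) (\a.a)) (r h))) w) v) ((\d.(\e.((d e) e))) (\f.(\g.(\h.((f h) g))))))

Derivation:
Step 0: ((((((\f.(\g.(\h.(f (g h))))) ((\a.a) (\a.a))) r) w) v) ((\d.(\e.((d e) e))) (\f.(\g.(\h.((f h) g))))))
Step 1: (((((\g.(\h.(((\a.a) (\a.a)) (g h)))) r) w) v) ((\d.(\e.((d e) e))) (\f.(\g.(\h.((f h) g))))))
Step 2: ((((\h.(((\a.a) (\a.a)) (r h))) w) v) ((\d.(\e.((d e) e))) (\f.(\g.(\h.((f h) g))))))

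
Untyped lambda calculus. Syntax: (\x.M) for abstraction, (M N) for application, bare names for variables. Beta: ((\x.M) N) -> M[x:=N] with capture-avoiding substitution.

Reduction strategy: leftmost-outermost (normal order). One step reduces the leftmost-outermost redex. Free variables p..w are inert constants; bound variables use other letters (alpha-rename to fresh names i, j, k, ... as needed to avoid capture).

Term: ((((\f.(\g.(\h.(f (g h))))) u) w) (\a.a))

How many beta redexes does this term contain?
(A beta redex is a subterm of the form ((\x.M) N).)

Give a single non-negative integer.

Answer: 1

Derivation:
Term: ((((\f.(\g.(\h.(f (g h))))) u) w) (\a.a))
  Redex: ((\f.(\g.(\h.(f (g h))))) u)
Total redexes: 1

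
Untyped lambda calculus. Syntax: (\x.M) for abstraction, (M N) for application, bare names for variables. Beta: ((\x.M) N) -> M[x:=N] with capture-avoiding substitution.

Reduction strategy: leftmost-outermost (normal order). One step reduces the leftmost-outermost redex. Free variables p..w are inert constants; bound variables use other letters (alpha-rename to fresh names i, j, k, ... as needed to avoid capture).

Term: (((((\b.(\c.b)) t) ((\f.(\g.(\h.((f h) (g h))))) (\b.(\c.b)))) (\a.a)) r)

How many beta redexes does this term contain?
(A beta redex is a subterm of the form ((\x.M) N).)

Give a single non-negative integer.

Answer: 2

Derivation:
Term: (((((\b.(\c.b)) t) ((\f.(\g.(\h.((f h) (g h))))) (\b.(\c.b)))) (\a.a)) r)
  Redex: ((\b.(\c.b)) t)
  Redex: ((\f.(\g.(\h.((f h) (g h))))) (\b.(\c.b)))
Total redexes: 2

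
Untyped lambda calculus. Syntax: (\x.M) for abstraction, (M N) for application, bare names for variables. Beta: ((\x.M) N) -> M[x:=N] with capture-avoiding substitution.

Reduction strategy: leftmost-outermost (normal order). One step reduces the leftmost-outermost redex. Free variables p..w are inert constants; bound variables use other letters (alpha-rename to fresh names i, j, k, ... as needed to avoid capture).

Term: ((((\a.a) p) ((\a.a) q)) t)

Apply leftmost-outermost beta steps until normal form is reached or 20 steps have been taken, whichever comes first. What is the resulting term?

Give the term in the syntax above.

Step 0: ((((\a.a) p) ((\a.a) q)) t)
Step 1: ((p ((\a.a) q)) t)
Step 2: ((p q) t)

Answer: ((p q) t)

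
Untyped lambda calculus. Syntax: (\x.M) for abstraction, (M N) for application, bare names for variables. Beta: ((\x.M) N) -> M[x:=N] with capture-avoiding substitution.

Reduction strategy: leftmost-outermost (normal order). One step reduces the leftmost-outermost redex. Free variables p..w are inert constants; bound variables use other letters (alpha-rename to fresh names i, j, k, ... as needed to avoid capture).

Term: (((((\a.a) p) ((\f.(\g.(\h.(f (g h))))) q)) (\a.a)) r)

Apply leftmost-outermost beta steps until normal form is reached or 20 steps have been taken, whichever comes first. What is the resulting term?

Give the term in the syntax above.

Answer: (((p (\g.(\h.(q (g h))))) (\a.a)) r)

Derivation:
Step 0: (((((\a.a) p) ((\f.(\g.(\h.(f (g h))))) q)) (\a.a)) r)
Step 1: (((p ((\f.(\g.(\h.(f (g h))))) q)) (\a.a)) r)
Step 2: (((p (\g.(\h.(q (g h))))) (\a.a)) r)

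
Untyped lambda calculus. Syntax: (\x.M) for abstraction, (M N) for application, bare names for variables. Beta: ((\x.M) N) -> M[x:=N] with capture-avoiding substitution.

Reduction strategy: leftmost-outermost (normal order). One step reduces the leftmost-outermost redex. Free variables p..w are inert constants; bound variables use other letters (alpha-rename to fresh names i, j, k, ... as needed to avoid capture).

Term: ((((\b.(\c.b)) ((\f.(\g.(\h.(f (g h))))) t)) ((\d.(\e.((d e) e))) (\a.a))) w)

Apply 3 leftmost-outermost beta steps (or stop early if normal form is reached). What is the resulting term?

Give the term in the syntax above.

Step 0: ((((\b.(\c.b)) ((\f.(\g.(\h.(f (g h))))) t)) ((\d.(\e.((d e) e))) (\a.a))) w)
Step 1: (((\c.((\f.(\g.(\h.(f (g h))))) t)) ((\d.(\e.((d e) e))) (\a.a))) w)
Step 2: (((\f.(\g.(\h.(f (g h))))) t) w)
Step 3: ((\g.(\h.(t (g h)))) w)

Answer: ((\g.(\h.(t (g h)))) w)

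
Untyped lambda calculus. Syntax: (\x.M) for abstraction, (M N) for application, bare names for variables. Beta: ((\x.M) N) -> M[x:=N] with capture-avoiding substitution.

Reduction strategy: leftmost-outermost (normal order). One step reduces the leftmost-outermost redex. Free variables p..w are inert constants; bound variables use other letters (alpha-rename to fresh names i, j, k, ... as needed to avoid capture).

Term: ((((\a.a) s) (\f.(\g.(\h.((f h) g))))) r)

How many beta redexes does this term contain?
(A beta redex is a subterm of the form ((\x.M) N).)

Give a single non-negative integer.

Term: ((((\a.a) s) (\f.(\g.(\h.((f h) g))))) r)
  Redex: ((\a.a) s)
Total redexes: 1

Answer: 1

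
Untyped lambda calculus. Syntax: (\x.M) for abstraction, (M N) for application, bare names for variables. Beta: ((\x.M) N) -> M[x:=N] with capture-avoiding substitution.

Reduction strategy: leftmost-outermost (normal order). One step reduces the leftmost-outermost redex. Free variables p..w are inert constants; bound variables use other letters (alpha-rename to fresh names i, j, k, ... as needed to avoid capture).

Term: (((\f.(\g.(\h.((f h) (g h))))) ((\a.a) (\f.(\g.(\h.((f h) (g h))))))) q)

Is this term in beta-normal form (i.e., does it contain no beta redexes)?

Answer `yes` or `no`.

Answer: no

Derivation:
Term: (((\f.(\g.(\h.((f h) (g h))))) ((\a.a) (\f.(\g.(\h.((f h) (g h))))))) q)
Found 2 beta redex(es).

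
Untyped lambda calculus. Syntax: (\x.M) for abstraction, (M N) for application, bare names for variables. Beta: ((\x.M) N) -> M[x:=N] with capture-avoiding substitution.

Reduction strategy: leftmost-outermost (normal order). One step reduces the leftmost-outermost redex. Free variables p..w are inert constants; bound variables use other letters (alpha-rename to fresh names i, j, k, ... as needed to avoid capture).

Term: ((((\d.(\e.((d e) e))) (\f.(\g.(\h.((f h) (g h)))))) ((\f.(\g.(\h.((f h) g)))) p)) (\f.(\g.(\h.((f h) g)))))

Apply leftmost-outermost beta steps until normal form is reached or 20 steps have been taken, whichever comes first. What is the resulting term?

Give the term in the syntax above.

Answer: ((p (\h.((p h) (\f.(\g.(\h.((f h) g))))))) (\f.(\g.(\h.((f h) g)))))

Derivation:
Step 0: ((((\d.(\e.((d e) e))) (\f.(\g.(\h.((f h) (g h)))))) ((\f.(\g.(\h.((f h) g)))) p)) (\f.(\g.(\h.((f h) g)))))
Step 1: (((\e.(((\f.(\g.(\h.((f h) (g h))))) e) e)) ((\f.(\g.(\h.((f h) g)))) p)) (\f.(\g.(\h.((f h) g)))))
Step 2: ((((\f.(\g.(\h.((f h) (g h))))) ((\f.(\g.(\h.((f h) g)))) p)) ((\f.(\g.(\h.((f h) g)))) p)) (\f.(\g.(\h.((f h) g)))))
Step 3: (((\g.(\h.((((\f.(\g.(\h.((f h) g)))) p) h) (g h)))) ((\f.(\g.(\h.((f h) g)))) p)) (\f.(\g.(\h.((f h) g)))))
Step 4: ((\h.((((\f.(\g.(\h.((f h) g)))) p) h) (((\f.(\g.(\h.((f h) g)))) p) h))) (\f.(\g.(\h.((f h) g)))))
Step 5: ((((\f.(\g.(\h.((f h) g)))) p) (\f.(\g.(\h.((f h) g))))) (((\f.(\g.(\h.((f h) g)))) p) (\f.(\g.(\h.((f h) g))))))
Step 6: (((\g.(\h.((p h) g))) (\f.(\g.(\h.((f h) g))))) (((\f.(\g.(\h.((f h) g)))) p) (\f.(\g.(\h.((f h) g))))))
Step 7: ((\h.((p h) (\f.(\g.(\h.((f h) g)))))) (((\f.(\g.(\h.((f h) g)))) p) (\f.(\g.(\h.((f h) g))))))
Step 8: ((p (((\f.(\g.(\h.((f h) g)))) p) (\f.(\g.(\h.((f h) g)))))) (\f.(\g.(\h.((f h) g)))))
Step 9: ((p ((\g.(\h.((p h) g))) (\f.(\g.(\h.((f h) g)))))) (\f.(\g.(\h.((f h) g)))))
Step 10: ((p (\h.((p h) (\f.(\g.(\h.((f h) g))))))) (\f.(\g.(\h.((f h) g)))))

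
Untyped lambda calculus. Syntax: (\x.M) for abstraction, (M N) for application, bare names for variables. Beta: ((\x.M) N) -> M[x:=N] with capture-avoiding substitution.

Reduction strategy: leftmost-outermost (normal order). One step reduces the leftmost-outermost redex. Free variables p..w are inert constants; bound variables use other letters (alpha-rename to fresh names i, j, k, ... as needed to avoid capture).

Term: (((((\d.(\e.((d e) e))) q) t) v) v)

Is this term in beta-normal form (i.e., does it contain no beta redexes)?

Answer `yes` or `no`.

Answer: no

Derivation:
Term: (((((\d.(\e.((d e) e))) q) t) v) v)
Found 1 beta redex(es).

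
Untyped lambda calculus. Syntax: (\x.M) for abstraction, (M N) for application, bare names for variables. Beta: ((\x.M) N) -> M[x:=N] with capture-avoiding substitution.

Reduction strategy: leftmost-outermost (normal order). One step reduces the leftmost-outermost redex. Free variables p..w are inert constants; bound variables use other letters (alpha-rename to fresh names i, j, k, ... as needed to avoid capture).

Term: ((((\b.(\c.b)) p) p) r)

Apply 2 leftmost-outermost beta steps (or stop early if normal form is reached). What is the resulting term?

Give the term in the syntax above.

Step 0: ((((\b.(\c.b)) p) p) r)
Step 1: (((\c.p) p) r)
Step 2: (p r)

Answer: (p r)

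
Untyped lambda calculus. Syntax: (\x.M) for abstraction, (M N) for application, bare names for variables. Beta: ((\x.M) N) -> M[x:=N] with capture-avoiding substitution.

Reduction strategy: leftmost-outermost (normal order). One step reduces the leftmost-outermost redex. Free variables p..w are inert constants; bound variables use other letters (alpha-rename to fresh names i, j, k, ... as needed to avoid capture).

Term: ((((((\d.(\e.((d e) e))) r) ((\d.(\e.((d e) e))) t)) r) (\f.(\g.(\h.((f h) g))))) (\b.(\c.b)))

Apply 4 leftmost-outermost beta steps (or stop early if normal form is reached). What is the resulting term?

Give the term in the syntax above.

Answer: (((((r (\e.((t e) e))) (\e.((t e) e))) r) (\f.(\g.(\h.((f h) g))))) (\b.(\c.b)))

Derivation:
Step 0: ((((((\d.(\e.((d e) e))) r) ((\d.(\e.((d e) e))) t)) r) (\f.(\g.(\h.((f h) g))))) (\b.(\c.b)))
Step 1: (((((\e.((r e) e)) ((\d.(\e.((d e) e))) t)) r) (\f.(\g.(\h.((f h) g))))) (\b.(\c.b)))
Step 2: (((((r ((\d.(\e.((d e) e))) t)) ((\d.(\e.((d e) e))) t)) r) (\f.(\g.(\h.((f h) g))))) (\b.(\c.b)))
Step 3: (((((r (\e.((t e) e))) ((\d.(\e.((d e) e))) t)) r) (\f.(\g.(\h.((f h) g))))) (\b.(\c.b)))
Step 4: (((((r (\e.((t e) e))) (\e.((t e) e))) r) (\f.(\g.(\h.((f h) g))))) (\b.(\c.b)))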